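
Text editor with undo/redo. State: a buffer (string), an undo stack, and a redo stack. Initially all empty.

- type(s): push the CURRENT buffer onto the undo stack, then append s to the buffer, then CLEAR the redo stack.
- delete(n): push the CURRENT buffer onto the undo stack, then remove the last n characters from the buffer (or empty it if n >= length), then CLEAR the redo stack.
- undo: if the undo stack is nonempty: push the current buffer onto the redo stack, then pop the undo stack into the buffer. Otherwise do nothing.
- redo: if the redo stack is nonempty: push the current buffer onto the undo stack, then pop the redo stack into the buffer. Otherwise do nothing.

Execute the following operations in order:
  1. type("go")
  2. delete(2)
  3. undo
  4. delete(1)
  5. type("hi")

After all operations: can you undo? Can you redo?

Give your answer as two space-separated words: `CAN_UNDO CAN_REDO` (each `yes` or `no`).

After op 1 (type): buf='go' undo_depth=1 redo_depth=0
After op 2 (delete): buf='(empty)' undo_depth=2 redo_depth=0
After op 3 (undo): buf='go' undo_depth=1 redo_depth=1
After op 4 (delete): buf='g' undo_depth=2 redo_depth=0
After op 5 (type): buf='ghi' undo_depth=3 redo_depth=0

Answer: yes no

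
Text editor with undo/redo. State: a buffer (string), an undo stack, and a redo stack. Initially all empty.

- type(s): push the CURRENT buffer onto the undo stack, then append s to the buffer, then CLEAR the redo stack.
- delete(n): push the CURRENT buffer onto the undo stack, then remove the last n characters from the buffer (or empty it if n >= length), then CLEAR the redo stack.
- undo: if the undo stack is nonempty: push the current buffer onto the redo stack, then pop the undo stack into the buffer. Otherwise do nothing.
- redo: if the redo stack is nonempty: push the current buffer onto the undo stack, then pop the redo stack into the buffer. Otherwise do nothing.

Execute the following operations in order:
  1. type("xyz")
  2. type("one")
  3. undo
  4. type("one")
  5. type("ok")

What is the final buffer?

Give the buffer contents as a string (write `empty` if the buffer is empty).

After op 1 (type): buf='xyz' undo_depth=1 redo_depth=0
After op 2 (type): buf='xyzone' undo_depth=2 redo_depth=0
After op 3 (undo): buf='xyz' undo_depth=1 redo_depth=1
After op 4 (type): buf='xyzone' undo_depth=2 redo_depth=0
After op 5 (type): buf='xyzoneok' undo_depth=3 redo_depth=0

Answer: xyzoneok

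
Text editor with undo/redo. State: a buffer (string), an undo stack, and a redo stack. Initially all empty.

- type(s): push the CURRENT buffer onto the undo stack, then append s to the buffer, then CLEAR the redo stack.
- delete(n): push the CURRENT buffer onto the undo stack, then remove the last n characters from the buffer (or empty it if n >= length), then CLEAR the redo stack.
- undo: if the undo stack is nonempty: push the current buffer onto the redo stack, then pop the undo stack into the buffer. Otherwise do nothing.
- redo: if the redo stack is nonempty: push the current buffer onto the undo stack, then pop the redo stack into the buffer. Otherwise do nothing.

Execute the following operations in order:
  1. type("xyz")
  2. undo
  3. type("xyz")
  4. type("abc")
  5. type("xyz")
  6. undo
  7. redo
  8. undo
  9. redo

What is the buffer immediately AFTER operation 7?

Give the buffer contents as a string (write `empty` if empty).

Answer: xyzabcxyz

Derivation:
After op 1 (type): buf='xyz' undo_depth=1 redo_depth=0
After op 2 (undo): buf='(empty)' undo_depth=0 redo_depth=1
After op 3 (type): buf='xyz' undo_depth=1 redo_depth=0
After op 4 (type): buf='xyzabc' undo_depth=2 redo_depth=0
After op 5 (type): buf='xyzabcxyz' undo_depth=3 redo_depth=0
After op 6 (undo): buf='xyzabc' undo_depth=2 redo_depth=1
After op 7 (redo): buf='xyzabcxyz' undo_depth=3 redo_depth=0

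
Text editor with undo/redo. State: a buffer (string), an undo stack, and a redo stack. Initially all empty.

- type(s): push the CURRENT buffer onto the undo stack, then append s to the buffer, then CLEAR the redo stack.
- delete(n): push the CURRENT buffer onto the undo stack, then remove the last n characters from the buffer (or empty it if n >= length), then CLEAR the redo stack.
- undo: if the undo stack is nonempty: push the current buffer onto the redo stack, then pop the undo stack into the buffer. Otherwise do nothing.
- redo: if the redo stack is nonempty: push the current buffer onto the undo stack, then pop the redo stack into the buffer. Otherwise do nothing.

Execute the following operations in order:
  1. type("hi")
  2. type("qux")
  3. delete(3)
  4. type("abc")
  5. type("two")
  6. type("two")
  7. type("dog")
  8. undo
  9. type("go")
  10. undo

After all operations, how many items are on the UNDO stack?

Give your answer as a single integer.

After op 1 (type): buf='hi' undo_depth=1 redo_depth=0
After op 2 (type): buf='hiqux' undo_depth=2 redo_depth=0
After op 3 (delete): buf='hi' undo_depth=3 redo_depth=0
After op 4 (type): buf='hiabc' undo_depth=4 redo_depth=0
After op 5 (type): buf='hiabctwo' undo_depth=5 redo_depth=0
After op 6 (type): buf='hiabctwotwo' undo_depth=6 redo_depth=0
After op 7 (type): buf='hiabctwotwodog' undo_depth=7 redo_depth=0
After op 8 (undo): buf='hiabctwotwo' undo_depth=6 redo_depth=1
After op 9 (type): buf='hiabctwotwogo' undo_depth=7 redo_depth=0
After op 10 (undo): buf='hiabctwotwo' undo_depth=6 redo_depth=1

Answer: 6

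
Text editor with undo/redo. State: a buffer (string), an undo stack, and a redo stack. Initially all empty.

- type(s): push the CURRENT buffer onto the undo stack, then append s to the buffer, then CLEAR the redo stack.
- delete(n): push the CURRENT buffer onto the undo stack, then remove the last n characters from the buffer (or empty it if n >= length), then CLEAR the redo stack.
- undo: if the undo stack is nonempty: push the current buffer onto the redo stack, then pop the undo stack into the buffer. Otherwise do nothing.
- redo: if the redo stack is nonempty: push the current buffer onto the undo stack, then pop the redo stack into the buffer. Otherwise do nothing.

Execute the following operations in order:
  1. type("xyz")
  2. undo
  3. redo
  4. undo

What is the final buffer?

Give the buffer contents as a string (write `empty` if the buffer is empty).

After op 1 (type): buf='xyz' undo_depth=1 redo_depth=0
After op 2 (undo): buf='(empty)' undo_depth=0 redo_depth=1
After op 3 (redo): buf='xyz' undo_depth=1 redo_depth=0
After op 4 (undo): buf='(empty)' undo_depth=0 redo_depth=1

Answer: empty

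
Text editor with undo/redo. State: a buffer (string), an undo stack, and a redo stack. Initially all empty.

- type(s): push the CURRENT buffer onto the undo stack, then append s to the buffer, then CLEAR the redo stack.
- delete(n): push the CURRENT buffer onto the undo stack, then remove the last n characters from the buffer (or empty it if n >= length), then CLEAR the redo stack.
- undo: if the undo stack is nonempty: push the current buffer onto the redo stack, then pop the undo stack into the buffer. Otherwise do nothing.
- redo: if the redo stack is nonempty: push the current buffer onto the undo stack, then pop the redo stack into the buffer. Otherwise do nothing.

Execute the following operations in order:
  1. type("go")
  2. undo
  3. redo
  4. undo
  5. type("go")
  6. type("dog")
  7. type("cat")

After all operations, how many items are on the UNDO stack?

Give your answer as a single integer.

After op 1 (type): buf='go' undo_depth=1 redo_depth=0
After op 2 (undo): buf='(empty)' undo_depth=0 redo_depth=1
After op 3 (redo): buf='go' undo_depth=1 redo_depth=0
After op 4 (undo): buf='(empty)' undo_depth=0 redo_depth=1
After op 5 (type): buf='go' undo_depth=1 redo_depth=0
After op 6 (type): buf='godog' undo_depth=2 redo_depth=0
After op 7 (type): buf='godogcat' undo_depth=3 redo_depth=0

Answer: 3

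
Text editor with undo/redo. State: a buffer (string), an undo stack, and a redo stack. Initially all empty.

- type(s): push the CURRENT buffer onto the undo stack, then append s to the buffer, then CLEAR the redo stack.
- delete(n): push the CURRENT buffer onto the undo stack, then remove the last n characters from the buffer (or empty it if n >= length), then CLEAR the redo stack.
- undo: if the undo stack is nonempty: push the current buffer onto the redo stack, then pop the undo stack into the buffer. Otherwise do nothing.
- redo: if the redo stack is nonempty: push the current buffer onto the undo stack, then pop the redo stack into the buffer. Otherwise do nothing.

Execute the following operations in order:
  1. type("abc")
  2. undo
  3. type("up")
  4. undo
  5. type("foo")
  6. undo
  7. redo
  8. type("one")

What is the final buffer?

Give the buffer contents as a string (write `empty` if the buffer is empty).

After op 1 (type): buf='abc' undo_depth=1 redo_depth=0
After op 2 (undo): buf='(empty)' undo_depth=0 redo_depth=1
After op 3 (type): buf='up' undo_depth=1 redo_depth=0
After op 4 (undo): buf='(empty)' undo_depth=0 redo_depth=1
After op 5 (type): buf='foo' undo_depth=1 redo_depth=0
After op 6 (undo): buf='(empty)' undo_depth=0 redo_depth=1
After op 7 (redo): buf='foo' undo_depth=1 redo_depth=0
After op 8 (type): buf='fooone' undo_depth=2 redo_depth=0

Answer: fooone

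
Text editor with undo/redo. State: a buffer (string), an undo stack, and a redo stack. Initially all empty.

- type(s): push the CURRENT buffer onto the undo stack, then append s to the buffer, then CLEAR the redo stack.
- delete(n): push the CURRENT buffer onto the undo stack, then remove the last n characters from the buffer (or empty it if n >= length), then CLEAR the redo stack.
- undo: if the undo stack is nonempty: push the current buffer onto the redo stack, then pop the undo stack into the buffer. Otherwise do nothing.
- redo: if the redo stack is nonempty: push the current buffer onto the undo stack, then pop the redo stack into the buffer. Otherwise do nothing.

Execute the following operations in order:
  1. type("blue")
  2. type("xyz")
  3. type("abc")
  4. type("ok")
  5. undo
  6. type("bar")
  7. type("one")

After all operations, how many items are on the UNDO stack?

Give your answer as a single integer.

Answer: 5

Derivation:
After op 1 (type): buf='blue' undo_depth=1 redo_depth=0
After op 2 (type): buf='bluexyz' undo_depth=2 redo_depth=0
After op 3 (type): buf='bluexyzabc' undo_depth=3 redo_depth=0
After op 4 (type): buf='bluexyzabcok' undo_depth=4 redo_depth=0
After op 5 (undo): buf='bluexyzabc' undo_depth=3 redo_depth=1
After op 6 (type): buf='bluexyzabcbar' undo_depth=4 redo_depth=0
After op 7 (type): buf='bluexyzabcbarone' undo_depth=5 redo_depth=0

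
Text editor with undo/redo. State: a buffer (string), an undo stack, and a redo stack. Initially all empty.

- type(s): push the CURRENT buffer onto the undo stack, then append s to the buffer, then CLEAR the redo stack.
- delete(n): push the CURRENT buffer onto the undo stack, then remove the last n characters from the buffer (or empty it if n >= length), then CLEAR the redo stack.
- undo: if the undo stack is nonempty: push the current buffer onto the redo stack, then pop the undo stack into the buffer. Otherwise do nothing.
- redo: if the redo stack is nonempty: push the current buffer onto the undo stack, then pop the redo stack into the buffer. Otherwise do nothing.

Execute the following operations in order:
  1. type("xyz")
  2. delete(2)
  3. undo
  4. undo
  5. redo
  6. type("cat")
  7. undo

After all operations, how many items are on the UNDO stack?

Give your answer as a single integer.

Answer: 1

Derivation:
After op 1 (type): buf='xyz' undo_depth=1 redo_depth=0
After op 2 (delete): buf='x' undo_depth=2 redo_depth=0
After op 3 (undo): buf='xyz' undo_depth=1 redo_depth=1
After op 4 (undo): buf='(empty)' undo_depth=0 redo_depth=2
After op 5 (redo): buf='xyz' undo_depth=1 redo_depth=1
After op 6 (type): buf='xyzcat' undo_depth=2 redo_depth=0
After op 7 (undo): buf='xyz' undo_depth=1 redo_depth=1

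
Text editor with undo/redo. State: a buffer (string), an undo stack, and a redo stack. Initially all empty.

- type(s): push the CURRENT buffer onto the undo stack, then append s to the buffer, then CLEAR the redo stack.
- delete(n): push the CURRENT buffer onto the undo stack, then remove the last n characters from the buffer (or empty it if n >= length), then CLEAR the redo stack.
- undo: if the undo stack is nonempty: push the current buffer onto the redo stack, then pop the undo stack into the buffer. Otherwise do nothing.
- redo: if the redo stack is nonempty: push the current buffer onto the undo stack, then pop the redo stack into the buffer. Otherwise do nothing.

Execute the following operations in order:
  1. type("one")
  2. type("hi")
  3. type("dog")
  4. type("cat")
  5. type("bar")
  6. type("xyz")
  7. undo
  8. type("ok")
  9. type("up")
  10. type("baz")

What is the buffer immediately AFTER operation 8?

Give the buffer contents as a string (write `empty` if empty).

Answer: onehidogcatbarok

Derivation:
After op 1 (type): buf='one' undo_depth=1 redo_depth=0
After op 2 (type): buf='onehi' undo_depth=2 redo_depth=0
After op 3 (type): buf='onehidog' undo_depth=3 redo_depth=0
After op 4 (type): buf='onehidogcat' undo_depth=4 redo_depth=0
After op 5 (type): buf='onehidogcatbar' undo_depth=5 redo_depth=0
After op 6 (type): buf='onehidogcatbarxyz' undo_depth=6 redo_depth=0
After op 7 (undo): buf='onehidogcatbar' undo_depth=5 redo_depth=1
After op 8 (type): buf='onehidogcatbarok' undo_depth=6 redo_depth=0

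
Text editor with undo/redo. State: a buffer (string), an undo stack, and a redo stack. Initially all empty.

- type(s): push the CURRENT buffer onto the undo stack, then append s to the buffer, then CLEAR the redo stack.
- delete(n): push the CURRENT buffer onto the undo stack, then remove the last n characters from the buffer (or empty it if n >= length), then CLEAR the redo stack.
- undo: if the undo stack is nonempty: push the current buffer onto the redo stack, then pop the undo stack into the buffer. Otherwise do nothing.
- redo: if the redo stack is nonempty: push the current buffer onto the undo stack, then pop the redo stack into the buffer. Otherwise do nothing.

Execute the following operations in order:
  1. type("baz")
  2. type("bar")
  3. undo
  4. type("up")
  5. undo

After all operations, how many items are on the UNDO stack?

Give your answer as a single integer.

After op 1 (type): buf='baz' undo_depth=1 redo_depth=0
After op 2 (type): buf='bazbar' undo_depth=2 redo_depth=0
After op 3 (undo): buf='baz' undo_depth=1 redo_depth=1
After op 4 (type): buf='bazup' undo_depth=2 redo_depth=0
After op 5 (undo): buf='baz' undo_depth=1 redo_depth=1

Answer: 1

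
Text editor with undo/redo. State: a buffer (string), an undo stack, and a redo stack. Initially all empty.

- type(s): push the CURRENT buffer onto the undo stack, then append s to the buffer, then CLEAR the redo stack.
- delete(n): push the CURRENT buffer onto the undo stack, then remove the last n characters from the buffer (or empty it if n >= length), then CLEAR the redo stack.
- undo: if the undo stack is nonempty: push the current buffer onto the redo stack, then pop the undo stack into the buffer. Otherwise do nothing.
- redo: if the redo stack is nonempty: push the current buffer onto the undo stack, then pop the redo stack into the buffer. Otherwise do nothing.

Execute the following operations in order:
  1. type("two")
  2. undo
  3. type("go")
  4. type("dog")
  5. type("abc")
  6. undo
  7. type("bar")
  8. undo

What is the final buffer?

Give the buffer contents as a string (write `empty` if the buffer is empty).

Answer: godog

Derivation:
After op 1 (type): buf='two' undo_depth=1 redo_depth=0
After op 2 (undo): buf='(empty)' undo_depth=0 redo_depth=1
After op 3 (type): buf='go' undo_depth=1 redo_depth=0
After op 4 (type): buf='godog' undo_depth=2 redo_depth=0
After op 5 (type): buf='godogabc' undo_depth=3 redo_depth=0
After op 6 (undo): buf='godog' undo_depth=2 redo_depth=1
After op 7 (type): buf='godogbar' undo_depth=3 redo_depth=0
After op 8 (undo): buf='godog' undo_depth=2 redo_depth=1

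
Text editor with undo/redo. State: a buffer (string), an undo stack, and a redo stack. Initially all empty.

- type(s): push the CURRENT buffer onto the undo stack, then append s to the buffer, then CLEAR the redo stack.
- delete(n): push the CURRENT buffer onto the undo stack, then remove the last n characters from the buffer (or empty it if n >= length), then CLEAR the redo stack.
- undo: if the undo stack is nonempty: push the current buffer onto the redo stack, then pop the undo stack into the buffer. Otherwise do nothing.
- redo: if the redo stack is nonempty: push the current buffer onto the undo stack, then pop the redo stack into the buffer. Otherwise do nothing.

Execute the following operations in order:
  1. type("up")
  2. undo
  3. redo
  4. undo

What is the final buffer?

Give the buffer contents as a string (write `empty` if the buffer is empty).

Answer: empty

Derivation:
After op 1 (type): buf='up' undo_depth=1 redo_depth=0
After op 2 (undo): buf='(empty)' undo_depth=0 redo_depth=1
After op 3 (redo): buf='up' undo_depth=1 redo_depth=0
After op 4 (undo): buf='(empty)' undo_depth=0 redo_depth=1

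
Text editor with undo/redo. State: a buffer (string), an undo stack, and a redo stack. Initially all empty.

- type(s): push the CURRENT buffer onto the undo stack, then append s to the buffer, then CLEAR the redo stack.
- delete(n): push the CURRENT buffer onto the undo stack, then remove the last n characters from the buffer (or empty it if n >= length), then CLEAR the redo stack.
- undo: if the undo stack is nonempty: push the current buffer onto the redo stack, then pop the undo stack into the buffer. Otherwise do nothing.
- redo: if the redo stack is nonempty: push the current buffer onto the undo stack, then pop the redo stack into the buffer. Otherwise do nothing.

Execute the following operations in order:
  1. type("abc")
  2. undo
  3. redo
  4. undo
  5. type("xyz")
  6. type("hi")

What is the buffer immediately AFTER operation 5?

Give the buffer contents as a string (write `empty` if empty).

After op 1 (type): buf='abc' undo_depth=1 redo_depth=0
After op 2 (undo): buf='(empty)' undo_depth=0 redo_depth=1
After op 3 (redo): buf='abc' undo_depth=1 redo_depth=0
After op 4 (undo): buf='(empty)' undo_depth=0 redo_depth=1
After op 5 (type): buf='xyz' undo_depth=1 redo_depth=0

Answer: xyz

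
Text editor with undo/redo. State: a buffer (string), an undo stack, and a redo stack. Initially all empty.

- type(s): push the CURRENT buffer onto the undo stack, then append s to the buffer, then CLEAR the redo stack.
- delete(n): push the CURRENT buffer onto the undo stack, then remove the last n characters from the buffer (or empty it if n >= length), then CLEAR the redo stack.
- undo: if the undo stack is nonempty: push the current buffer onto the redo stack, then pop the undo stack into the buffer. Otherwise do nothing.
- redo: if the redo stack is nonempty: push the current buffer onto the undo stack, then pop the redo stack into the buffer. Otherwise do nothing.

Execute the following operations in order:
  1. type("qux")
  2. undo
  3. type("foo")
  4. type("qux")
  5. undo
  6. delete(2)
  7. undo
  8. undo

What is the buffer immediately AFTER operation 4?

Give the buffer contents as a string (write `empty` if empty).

Answer: fooqux

Derivation:
After op 1 (type): buf='qux' undo_depth=1 redo_depth=0
After op 2 (undo): buf='(empty)' undo_depth=0 redo_depth=1
After op 3 (type): buf='foo' undo_depth=1 redo_depth=0
After op 4 (type): buf='fooqux' undo_depth=2 redo_depth=0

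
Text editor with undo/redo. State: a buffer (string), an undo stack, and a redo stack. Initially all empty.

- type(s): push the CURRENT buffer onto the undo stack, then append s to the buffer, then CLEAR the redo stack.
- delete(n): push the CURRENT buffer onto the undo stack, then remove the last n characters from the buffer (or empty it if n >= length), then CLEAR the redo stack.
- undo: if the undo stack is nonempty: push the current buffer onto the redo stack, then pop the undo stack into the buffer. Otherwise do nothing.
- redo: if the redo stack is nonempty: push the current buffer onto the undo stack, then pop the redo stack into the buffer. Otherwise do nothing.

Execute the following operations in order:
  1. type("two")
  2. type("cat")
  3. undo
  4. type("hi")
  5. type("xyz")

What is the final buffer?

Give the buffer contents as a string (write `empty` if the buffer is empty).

Answer: twohixyz

Derivation:
After op 1 (type): buf='two' undo_depth=1 redo_depth=0
After op 2 (type): buf='twocat' undo_depth=2 redo_depth=0
After op 3 (undo): buf='two' undo_depth=1 redo_depth=1
After op 4 (type): buf='twohi' undo_depth=2 redo_depth=0
After op 5 (type): buf='twohixyz' undo_depth=3 redo_depth=0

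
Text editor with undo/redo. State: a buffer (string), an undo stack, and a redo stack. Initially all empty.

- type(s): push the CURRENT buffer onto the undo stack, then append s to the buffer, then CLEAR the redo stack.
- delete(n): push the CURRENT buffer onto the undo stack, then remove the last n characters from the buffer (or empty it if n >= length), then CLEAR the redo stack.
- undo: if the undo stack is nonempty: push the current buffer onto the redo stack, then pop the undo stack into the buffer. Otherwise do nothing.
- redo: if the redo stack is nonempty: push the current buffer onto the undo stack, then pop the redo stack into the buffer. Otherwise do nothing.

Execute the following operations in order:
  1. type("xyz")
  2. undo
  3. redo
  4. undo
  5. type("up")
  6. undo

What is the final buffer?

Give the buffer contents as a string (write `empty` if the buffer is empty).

After op 1 (type): buf='xyz' undo_depth=1 redo_depth=0
After op 2 (undo): buf='(empty)' undo_depth=0 redo_depth=1
After op 3 (redo): buf='xyz' undo_depth=1 redo_depth=0
After op 4 (undo): buf='(empty)' undo_depth=0 redo_depth=1
After op 5 (type): buf='up' undo_depth=1 redo_depth=0
After op 6 (undo): buf='(empty)' undo_depth=0 redo_depth=1

Answer: empty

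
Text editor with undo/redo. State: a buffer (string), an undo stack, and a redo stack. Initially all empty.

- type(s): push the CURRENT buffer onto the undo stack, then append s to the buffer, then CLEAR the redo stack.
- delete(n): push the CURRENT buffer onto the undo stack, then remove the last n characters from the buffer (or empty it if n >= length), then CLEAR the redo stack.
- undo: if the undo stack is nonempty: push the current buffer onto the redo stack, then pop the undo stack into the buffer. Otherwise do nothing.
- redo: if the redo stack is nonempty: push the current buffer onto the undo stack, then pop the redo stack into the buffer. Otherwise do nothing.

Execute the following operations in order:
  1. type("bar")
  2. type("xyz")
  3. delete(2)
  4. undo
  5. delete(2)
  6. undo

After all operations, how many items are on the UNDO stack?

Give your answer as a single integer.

Answer: 2

Derivation:
After op 1 (type): buf='bar' undo_depth=1 redo_depth=0
After op 2 (type): buf='barxyz' undo_depth=2 redo_depth=0
After op 3 (delete): buf='barx' undo_depth=3 redo_depth=0
After op 4 (undo): buf='barxyz' undo_depth=2 redo_depth=1
After op 5 (delete): buf='barx' undo_depth=3 redo_depth=0
After op 6 (undo): buf='barxyz' undo_depth=2 redo_depth=1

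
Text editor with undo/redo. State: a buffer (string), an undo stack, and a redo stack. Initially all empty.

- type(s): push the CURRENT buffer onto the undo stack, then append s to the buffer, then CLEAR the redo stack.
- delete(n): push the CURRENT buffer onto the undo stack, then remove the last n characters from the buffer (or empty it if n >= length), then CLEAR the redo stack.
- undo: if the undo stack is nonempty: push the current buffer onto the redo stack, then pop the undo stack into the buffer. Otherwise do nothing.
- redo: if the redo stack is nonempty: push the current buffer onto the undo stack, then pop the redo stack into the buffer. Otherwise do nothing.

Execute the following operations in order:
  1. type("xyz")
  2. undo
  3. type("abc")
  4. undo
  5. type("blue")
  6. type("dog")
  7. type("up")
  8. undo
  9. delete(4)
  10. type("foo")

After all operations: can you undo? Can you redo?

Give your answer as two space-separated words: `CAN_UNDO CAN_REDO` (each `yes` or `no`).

After op 1 (type): buf='xyz' undo_depth=1 redo_depth=0
After op 2 (undo): buf='(empty)' undo_depth=0 redo_depth=1
After op 3 (type): buf='abc' undo_depth=1 redo_depth=0
After op 4 (undo): buf='(empty)' undo_depth=0 redo_depth=1
After op 5 (type): buf='blue' undo_depth=1 redo_depth=0
After op 6 (type): buf='bluedog' undo_depth=2 redo_depth=0
After op 7 (type): buf='bluedogup' undo_depth=3 redo_depth=0
After op 8 (undo): buf='bluedog' undo_depth=2 redo_depth=1
After op 9 (delete): buf='blu' undo_depth=3 redo_depth=0
After op 10 (type): buf='blufoo' undo_depth=4 redo_depth=0

Answer: yes no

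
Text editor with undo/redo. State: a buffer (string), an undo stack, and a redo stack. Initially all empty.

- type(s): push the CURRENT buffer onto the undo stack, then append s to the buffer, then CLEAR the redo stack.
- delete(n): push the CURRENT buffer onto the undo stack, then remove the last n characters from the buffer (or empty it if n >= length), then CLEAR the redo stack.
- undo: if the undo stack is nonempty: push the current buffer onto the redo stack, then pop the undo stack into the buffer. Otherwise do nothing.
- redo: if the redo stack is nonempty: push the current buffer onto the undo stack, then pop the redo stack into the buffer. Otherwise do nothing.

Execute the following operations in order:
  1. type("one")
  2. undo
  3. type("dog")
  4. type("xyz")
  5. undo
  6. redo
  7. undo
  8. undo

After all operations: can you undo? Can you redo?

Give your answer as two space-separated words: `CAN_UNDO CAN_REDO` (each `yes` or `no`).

Answer: no yes

Derivation:
After op 1 (type): buf='one' undo_depth=1 redo_depth=0
After op 2 (undo): buf='(empty)' undo_depth=0 redo_depth=1
After op 3 (type): buf='dog' undo_depth=1 redo_depth=0
After op 4 (type): buf='dogxyz' undo_depth=2 redo_depth=0
After op 5 (undo): buf='dog' undo_depth=1 redo_depth=1
After op 6 (redo): buf='dogxyz' undo_depth=2 redo_depth=0
After op 7 (undo): buf='dog' undo_depth=1 redo_depth=1
After op 8 (undo): buf='(empty)' undo_depth=0 redo_depth=2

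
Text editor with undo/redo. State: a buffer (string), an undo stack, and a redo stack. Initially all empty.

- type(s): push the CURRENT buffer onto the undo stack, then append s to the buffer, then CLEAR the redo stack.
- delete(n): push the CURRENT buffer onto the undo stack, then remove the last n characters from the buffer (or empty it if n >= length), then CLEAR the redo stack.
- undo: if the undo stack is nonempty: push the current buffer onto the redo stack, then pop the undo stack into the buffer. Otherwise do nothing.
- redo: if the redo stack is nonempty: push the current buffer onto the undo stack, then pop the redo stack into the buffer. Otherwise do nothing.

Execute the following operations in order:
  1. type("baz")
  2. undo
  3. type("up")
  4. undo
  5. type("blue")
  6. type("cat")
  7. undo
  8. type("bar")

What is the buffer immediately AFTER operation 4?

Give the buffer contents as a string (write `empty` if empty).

After op 1 (type): buf='baz' undo_depth=1 redo_depth=0
After op 2 (undo): buf='(empty)' undo_depth=0 redo_depth=1
After op 3 (type): buf='up' undo_depth=1 redo_depth=0
After op 4 (undo): buf='(empty)' undo_depth=0 redo_depth=1

Answer: empty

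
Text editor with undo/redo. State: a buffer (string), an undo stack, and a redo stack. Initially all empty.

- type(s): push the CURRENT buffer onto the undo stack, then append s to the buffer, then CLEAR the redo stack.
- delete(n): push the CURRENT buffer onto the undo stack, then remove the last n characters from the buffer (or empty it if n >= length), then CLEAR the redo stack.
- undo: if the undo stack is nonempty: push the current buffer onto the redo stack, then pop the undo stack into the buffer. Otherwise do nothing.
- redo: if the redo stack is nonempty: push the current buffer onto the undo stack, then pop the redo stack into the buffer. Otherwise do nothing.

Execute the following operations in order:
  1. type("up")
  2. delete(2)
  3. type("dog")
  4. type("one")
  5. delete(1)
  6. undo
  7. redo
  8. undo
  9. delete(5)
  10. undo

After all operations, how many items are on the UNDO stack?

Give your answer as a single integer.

Answer: 4

Derivation:
After op 1 (type): buf='up' undo_depth=1 redo_depth=0
After op 2 (delete): buf='(empty)' undo_depth=2 redo_depth=0
After op 3 (type): buf='dog' undo_depth=3 redo_depth=0
After op 4 (type): buf='dogone' undo_depth=4 redo_depth=0
After op 5 (delete): buf='dogon' undo_depth=5 redo_depth=0
After op 6 (undo): buf='dogone' undo_depth=4 redo_depth=1
After op 7 (redo): buf='dogon' undo_depth=5 redo_depth=0
After op 8 (undo): buf='dogone' undo_depth=4 redo_depth=1
After op 9 (delete): buf='d' undo_depth=5 redo_depth=0
After op 10 (undo): buf='dogone' undo_depth=4 redo_depth=1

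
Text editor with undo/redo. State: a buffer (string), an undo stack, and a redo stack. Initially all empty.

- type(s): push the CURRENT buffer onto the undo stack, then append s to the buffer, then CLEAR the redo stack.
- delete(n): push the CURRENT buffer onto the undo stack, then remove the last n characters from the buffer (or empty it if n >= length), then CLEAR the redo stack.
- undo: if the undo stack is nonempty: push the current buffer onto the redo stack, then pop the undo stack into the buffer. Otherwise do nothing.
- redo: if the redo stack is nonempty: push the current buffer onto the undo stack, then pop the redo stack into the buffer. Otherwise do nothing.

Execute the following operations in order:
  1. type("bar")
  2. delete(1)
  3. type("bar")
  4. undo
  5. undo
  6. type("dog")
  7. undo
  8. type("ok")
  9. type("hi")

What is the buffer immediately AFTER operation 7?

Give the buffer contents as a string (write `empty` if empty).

Answer: bar

Derivation:
After op 1 (type): buf='bar' undo_depth=1 redo_depth=0
After op 2 (delete): buf='ba' undo_depth=2 redo_depth=0
After op 3 (type): buf='babar' undo_depth=3 redo_depth=0
After op 4 (undo): buf='ba' undo_depth=2 redo_depth=1
After op 5 (undo): buf='bar' undo_depth=1 redo_depth=2
After op 6 (type): buf='bardog' undo_depth=2 redo_depth=0
After op 7 (undo): buf='bar' undo_depth=1 redo_depth=1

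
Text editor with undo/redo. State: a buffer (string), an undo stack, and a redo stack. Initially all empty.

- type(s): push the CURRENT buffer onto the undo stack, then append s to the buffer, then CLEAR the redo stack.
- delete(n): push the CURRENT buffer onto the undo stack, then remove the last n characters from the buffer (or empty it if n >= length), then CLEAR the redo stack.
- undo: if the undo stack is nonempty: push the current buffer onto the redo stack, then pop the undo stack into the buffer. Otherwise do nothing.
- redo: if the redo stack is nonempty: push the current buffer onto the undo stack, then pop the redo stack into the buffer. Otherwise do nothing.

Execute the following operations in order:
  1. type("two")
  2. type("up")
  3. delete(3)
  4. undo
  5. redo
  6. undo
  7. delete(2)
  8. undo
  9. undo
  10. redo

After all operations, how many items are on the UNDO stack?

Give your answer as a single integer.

After op 1 (type): buf='two' undo_depth=1 redo_depth=0
After op 2 (type): buf='twoup' undo_depth=2 redo_depth=0
After op 3 (delete): buf='tw' undo_depth=3 redo_depth=0
After op 4 (undo): buf='twoup' undo_depth=2 redo_depth=1
After op 5 (redo): buf='tw' undo_depth=3 redo_depth=0
After op 6 (undo): buf='twoup' undo_depth=2 redo_depth=1
After op 7 (delete): buf='two' undo_depth=3 redo_depth=0
After op 8 (undo): buf='twoup' undo_depth=2 redo_depth=1
After op 9 (undo): buf='two' undo_depth=1 redo_depth=2
After op 10 (redo): buf='twoup' undo_depth=2 redo_depth=1

Answer: 2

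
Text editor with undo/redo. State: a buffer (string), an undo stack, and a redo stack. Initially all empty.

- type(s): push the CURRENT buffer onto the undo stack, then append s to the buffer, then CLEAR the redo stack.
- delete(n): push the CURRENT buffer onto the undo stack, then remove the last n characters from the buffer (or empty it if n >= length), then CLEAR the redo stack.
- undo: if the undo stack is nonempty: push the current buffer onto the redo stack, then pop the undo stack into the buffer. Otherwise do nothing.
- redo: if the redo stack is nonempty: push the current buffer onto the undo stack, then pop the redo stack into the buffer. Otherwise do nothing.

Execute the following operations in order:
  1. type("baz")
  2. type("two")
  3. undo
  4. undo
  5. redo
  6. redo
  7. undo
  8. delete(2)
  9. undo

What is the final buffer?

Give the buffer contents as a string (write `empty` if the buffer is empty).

After op 1 (type): buf='baz' undo_depth=1 redo_depth=0
After op 2 (type): buf='baztwo' undo_depth=2 redo_depth=0
After op 3 (undo): buf='baz' undo_depth=1 redo_depth=1
After op 4 (undo): buf='(empty)' undo_depth=0 redo_depth=2
After op 5 (redo): buf='baz' undo_depth=1 redo_depth=1
After op 6 (redo): buf='baztwo' undo_depth=2 redo_depth=0
After op 7 (undo): buf='baz' undo_depth=1 redo_depth=1
After op 8 (delete): buf='b' undo_depth=2 redo_depth=0
After op 9 (undo): buf='baz' undo_depth=1 redo_depth=1

Answer: baz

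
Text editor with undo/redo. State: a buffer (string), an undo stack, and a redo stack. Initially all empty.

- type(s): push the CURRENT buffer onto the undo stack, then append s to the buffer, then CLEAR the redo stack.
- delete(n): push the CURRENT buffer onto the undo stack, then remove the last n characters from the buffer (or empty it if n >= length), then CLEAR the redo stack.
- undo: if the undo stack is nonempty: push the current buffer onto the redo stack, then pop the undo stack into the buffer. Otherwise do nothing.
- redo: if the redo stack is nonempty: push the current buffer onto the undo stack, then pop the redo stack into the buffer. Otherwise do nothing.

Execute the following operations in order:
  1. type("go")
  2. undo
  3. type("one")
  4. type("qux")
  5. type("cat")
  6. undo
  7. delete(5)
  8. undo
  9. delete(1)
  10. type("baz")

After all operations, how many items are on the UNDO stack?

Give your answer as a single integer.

After op 1 (type): buf='go' undo_depth=1 redo_depth=0
After op 2 (undo): buf='(empty)' undo_depth=0 redo_depth=1
After op 3 (type): buf='one' undo_depth=1 redo_depth=0
After op 4 (type): buf='onequx' undo_depth=2 redo_depth=0
After op 5 (type): buf='onequxcat' undo_depth=3 redo_depth=0
After op 6 (undo): buf='onequx' undo_depth=2 redo_depth=1
After op 7 (delete): buf='o' undo_depth=3 redo_depth=0
After op 8 (undo): buf='onequx' undo_depth=2 redo_depth=1
After op 9 (delete): buf='onequ' undo_depth=3 redo_depth=0
After op 10 (type): buf='onequbaz' undo_depth=4 redo_depth=0

Answer: 4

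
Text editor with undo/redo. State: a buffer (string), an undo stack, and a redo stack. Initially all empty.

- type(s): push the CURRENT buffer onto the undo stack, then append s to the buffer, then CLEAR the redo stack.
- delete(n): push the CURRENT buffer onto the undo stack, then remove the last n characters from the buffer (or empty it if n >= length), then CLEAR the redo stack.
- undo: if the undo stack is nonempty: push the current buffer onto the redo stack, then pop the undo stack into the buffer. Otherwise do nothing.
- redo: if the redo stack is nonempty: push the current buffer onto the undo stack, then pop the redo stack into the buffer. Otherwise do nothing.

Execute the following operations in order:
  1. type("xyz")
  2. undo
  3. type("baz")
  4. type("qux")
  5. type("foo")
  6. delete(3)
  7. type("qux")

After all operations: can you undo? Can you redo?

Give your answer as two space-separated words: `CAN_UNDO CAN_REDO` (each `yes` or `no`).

Answer: yes no

Derivation:
After op 1 (type): buf='xyz' undo_depth=1 redo_depth=0
After op 2 (undo): buf='(empty)' undo_depth=0 redo_depth=1
After op 3 (type): buf='baz' undo_depth=1 redo_depth=0
After op 4 (type): buf='bazqux' undo_depth=2 redo_depth=0
After op 5 (type): buf='bazquxfoo' undo_depth=3 redo_depth=0
After op 6 (delete): buf='bazqux' undo_depth=4 redo_depth=0
After op 7 (type): buf='bazquxqux' undo_depth=5 redo_depth=0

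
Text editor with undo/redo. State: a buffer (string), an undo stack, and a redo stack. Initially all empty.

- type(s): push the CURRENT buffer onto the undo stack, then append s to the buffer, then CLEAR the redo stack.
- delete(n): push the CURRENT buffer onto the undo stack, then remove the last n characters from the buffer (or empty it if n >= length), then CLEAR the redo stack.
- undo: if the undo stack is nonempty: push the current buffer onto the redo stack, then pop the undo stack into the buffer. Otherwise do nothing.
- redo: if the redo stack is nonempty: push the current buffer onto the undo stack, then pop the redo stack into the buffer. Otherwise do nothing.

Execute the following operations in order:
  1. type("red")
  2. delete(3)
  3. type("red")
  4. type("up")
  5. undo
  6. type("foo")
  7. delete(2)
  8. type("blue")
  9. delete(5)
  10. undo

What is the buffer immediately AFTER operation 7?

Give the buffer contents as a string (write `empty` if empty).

After op 1 (type): buf='red' undo_depth=1 redo_depth=0
After op 2 (delete): buf='(empty)' undo_depth=2 redo_depth=0
After op 3 (type): buf='red' undo_depth=3 redo_depth=0
After op 4 (type): buf='redup' undo_depth=4 redo_depth=0
After op 5 (undo): buf='red' undo_depth=3 redo_depth=1
After op 6 (type): buf='redfoo' undo_depth=4 redo_depth=0
After op 7 (delete): buf='redf' undo_depth=5 redo_depth=0

Answer: redf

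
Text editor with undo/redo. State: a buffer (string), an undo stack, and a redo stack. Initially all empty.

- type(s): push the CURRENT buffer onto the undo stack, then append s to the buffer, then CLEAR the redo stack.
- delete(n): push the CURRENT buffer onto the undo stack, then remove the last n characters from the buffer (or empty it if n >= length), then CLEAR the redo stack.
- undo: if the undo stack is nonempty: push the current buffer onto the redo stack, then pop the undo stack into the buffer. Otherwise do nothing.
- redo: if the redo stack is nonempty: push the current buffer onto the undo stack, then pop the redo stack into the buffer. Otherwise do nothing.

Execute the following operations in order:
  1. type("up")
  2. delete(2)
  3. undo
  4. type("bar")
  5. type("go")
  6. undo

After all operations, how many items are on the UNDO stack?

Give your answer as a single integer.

After op 1 (type): buf='up' undo_depth=1 redo_depth=0
After op 2 (delete): buf='(empty)' undo_depth=2 redo_depth=0
After op 3 (undo): buf='up' undo_depth=1 redo_depth=1
After op 4 (type): buf='upbar' undo_depth=2 redo_depth=0
After op 5 (type): buf='upbargo' undo_depth=3 redo_depth=0
After op 6 (undo): buf='upbar' undo_depth=2 redo_depth=1

Answer: 2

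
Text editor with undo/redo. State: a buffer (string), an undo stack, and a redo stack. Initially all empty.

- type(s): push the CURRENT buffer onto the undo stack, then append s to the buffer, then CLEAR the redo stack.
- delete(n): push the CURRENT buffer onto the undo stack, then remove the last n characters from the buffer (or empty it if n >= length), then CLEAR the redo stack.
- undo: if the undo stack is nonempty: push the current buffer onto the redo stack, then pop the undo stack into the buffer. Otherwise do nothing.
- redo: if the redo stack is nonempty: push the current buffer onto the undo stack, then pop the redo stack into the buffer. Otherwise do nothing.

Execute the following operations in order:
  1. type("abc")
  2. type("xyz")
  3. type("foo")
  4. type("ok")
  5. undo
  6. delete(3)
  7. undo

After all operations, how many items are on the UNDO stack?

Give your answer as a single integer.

After op 1 (type): buf='abc' undo_depth=1 redo_depth=0
After op 2 (type): buf='abcxyz' undo_depth=2 redo_depth=0
After op 3 (type): buf='abcxyzfoo' undo_depth=3 redo_depth=0
After op 4 (type): buf='abcxyzfoook' undo_depth=4 redo_depth=0
After op 5 (undo): buf='abcxyzfoo' undo_depth=3 redo_depth=1
After op 6 (delete): buf='abcxyz' undo_depth=4 redo_depth=0
After op 7 (undo): buf='abcxyzfoo' undo_depth=3 redo_depth=1

Answer: 3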